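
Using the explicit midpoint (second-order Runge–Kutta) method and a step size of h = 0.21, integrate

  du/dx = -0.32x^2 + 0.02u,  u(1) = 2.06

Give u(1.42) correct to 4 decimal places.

Midpoint: k1 = f(x_n, u_n); k2 = f(x_n + h/2, u_n + (h/2)·k1); u_{n+1} = u_n + h·k2.
x=1.000000, u=2.060000:
  k1 = f(1.000000, 2.060000) = -0.278800
  k2 = f(1.105000, 2.030726) = -0.350113
  u ← 2.060000 + 0.21·(-0.350113) = 1.986476
x=1.210000, u=1.986476:
  k1 = f(1.210000, 1.986476) = -0.428782
  k2 = f(1.315000, 1.941454) = -0.514523
  u ← 1.986476 + 0.21·(-0.514523) = 1.878426
u(1.42) ≈ 1.8784

1.8784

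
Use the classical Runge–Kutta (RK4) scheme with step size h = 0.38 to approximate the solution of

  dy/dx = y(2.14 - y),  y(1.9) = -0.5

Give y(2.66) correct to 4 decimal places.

RK4: k1 = f(x_n, y_n); k2 = f(x_n + h/2, y_n + (h/2)·k1); k3 = f(x_n + h/2, y_n + (h/2)·k2); k4 = f(x_n + h, y_n + h·k3); y_{n+1} = y_n + (h/6)·(k1 + 2k2 + 2k3 + k4).
x=1.900000, y=-0.500000:
  k1 = f(1.900000, -0.500000) = -1.320000
  k2 = f(2.090000, -0.750800) = -2.170413
  k3 = f(2.090000, -0.912378) = -2.784924
  k4 = f(2.280000, -1.558271) = -5.762909
  y ← -0.500000 + (0.38/6)·(k1 + 2k2 + 2k3 + k4) = -1.576260
x=2.280000, y=-1.576260:
  k1 = f(2.280000, -1.576260) = -5.857793
  k2 = f(2.470000, -2.689241) = -12.986993
  k3 = f(2.470000, -4.043789) = -25.005937
  k4 = f(2.660000, -11.078516) = -146.441544
  y ← -1.576260 + (0.38/6)·(k1 + 2k2 + 2k3 + k4) = -16.034323
y(2.66) ≈ -16.0343

-16.0343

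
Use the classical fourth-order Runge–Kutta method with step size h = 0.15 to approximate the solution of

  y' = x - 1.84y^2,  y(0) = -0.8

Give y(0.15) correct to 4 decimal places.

RK4: k1 = f(x_n, y_n); k2 = f(x_n + h/2, y_n + (h/2)·k1); k3 = f(x_n + h/2, y_n + (h/2)·k2); k4 = f(x_n + h, y_n + h·k3); y_{n+1} = y_n + (h/6)·(k1 + 2k2 + 2k3 + k4).
x=0.000000, y=-0.800000:
  k1 = f(0.000000, -0.800000) = -1.177600
  k2 = f(0.075000, -0.888320) = -1.376967
  k3 = f(0.075000, -0.903273) = -1.426258
  k4 = f(0.150000, -1.013939) = -1.741652
  y ← -0.800000 + (0.15/6)·(k1 + 2k2 + 2k3 + k4) = -1.013143
y(0.15) ≈ -1.0131

-1.0131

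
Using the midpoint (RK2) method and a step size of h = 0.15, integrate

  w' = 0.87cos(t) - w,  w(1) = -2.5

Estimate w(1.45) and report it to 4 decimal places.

-1.4975

Midpoint: k1 = f(t_n, w_n); k2 = f(t_n + h/2, w_n + (h/2)·k1); w_{n+1} = w_n + h·k2.
t=1.000000, w=-2.500000:
  k1 = f(1.000000, -2.500000) = 2.970063
  k2 = f(1.075000, -2.277245) = 2.691132
  w ← -2.500000 + 0.15·2.691132 = -2.096330
t=1.150000, w=-2.096330:
  k1 = f(1.150000, -2.096330) = 2.451714
  k2 = f(1.225000, -1.912452) = 2.207335
  w ← -2.096330 + 0.15·2.207335 = -1.765230
t=1.300000, w=-1.765230:
  k1 = f(1.300000, -1.765230) = 1.997954
  k2 = f(1.375000, -1.615383) = 1.784640
  w ← -1.765230 + 0.15·1.784640 = -1.497534
w(1.45) ≈ -1.4975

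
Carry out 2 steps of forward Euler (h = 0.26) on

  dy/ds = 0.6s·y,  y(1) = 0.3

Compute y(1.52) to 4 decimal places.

0.4150

Euler: y_{n+1} = y_n + h·f(s_n, y_n).
s=1.000000, y=0.300000: f=0.180000 → y ← 0.300000 + 0.26·0.180000 = 0.346800
s=1.260000, y=0.346800: f=0.262181 → y ← 0.346800 + 0.26·0.262181 = 0.414967
y(1.52) ≈ 0.4150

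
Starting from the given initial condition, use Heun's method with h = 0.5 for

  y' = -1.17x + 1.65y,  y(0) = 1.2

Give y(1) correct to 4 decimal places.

4.7502

Heun: k1 = f(x_n, y_n); k2 = f(x_n + h, y_n + h·k1); y_{n+1} = y_n + (h/2)·(k1 + k2).
x=0.000000, y=1.200000:
  k1 = f(0.000000, 1.200000) = 1.980000
  k2 = f(0.500000, 2.190000) = 3.028500
  y ← 1.200000 + (0.5/2)·(1.980000 + 3.028500) = 2.452125
x=0.500000, y=2.452125:
  k1 = f(0.500000, 2.452125) = 3.461006
  k2 = f(1.000000, 4.182628) = 5.731336
  y ← 2.452125 + (0.5/2)·(3.461006 + 5.731336) = 4.750211
y(1) ≈ 4.7502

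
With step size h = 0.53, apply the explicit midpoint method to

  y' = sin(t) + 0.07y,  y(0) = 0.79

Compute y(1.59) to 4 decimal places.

1.9529

Midpoint: k1 = f(t_n, y_n); k2 = f(t_n + h/2, y_n + (h/2)·k1); y_{n+1} = y_n + h·k2.
t=0.000000, y=0.790000:
  k1 = f(0.000000, 0.790000) = 0.055300
  k2 = f(0.265000, 0.804655) = 0.318235
  y ← 0.790000 + 0.53·0.318235 = 0.958665
t=0.530000, y=0.958665:
  k1 = f(0.530000, 0.958665) = 0.572640
  k2 = f(0.795000, 1.110414) = 0.791593
  y ← 0.958665 + 0.53·0.791593 = 1.378209
t=1.060000, y=1.378209:
  k1 = f(1.060000, 1.378209) = 0.968830
  k2 = f(1.325000, 1.634949) = 1.084390
  y ← 1.378209 + 0.53·1.084390 = 1.952936
y(1.59) ≈ 1.9529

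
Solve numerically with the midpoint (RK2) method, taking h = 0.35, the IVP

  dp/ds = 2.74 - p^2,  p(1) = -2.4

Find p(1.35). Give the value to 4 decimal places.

-4.4426

Midpoint: k1 = f(s_n, p_n); k2 = f(s_n + h/2, p_n + (h/2)·k1); p_{n+1} = p_n + h·k2.
s=1.000000, p=-2.400000:
  k1 = f(1.000000, -2.400000) = -3.020000
  k2 = f(1.175000, -2.928500) = -5.836112
  p ← -2.400000 + 0.35·(-5.836112) = -4.442639
p(1.35) ≈ -4.4426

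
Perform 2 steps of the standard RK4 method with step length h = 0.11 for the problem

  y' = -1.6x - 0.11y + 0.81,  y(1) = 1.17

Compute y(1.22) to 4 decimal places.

0.9319

RK4: k1 = f(x_n, y_n); k2 = f(x_n + h/2, y_n + (h/2)·k1); k3 = f(x_n + h/2, y_n + (h/2)·k2); k4 = f(x_n + h, y_n + h·k3); y_{n+1} = y_n + (h/6)·(k1 + 2k2 + 2k3 + k4).
x=1.000000, y=1.170000:
  k1 = f(1.000000, 1.170000) = -0.918700
  k2 = f(1.055000, 1.119471) = -1.001142
  k3 = f(1.055000, 1.114937) = -1.000643
  k4 = f(1.110000, 1.059929) = -1.082592
  y ← 1.170000 + (0.11/6)·(k1 + 2k2 + 2k3 + k4) = 1.059911
x=1.110000, y=1.059911:
  k1 = f(1.110000, 1.059911) = -1.082590
  k2 = f(1.165000, 1.000368) = -1.164041
  k3 = f(1.165000, 0.995889) = -1.163548
  k4 = f(1.220000, 0.931921) = -1.244511
  y ← 1.059911 + (0.11/6)·(k1 + 2k2 + 2k3 + k4) = 0.931902
y(1.22) ≈ 0.9319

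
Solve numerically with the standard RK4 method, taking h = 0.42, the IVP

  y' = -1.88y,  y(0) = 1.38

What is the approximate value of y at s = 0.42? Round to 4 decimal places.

RK4: k1 = f(s_n, y_n); k2 = f(s_n + h/2, y_n + (h/2)·k1); k3 = f(s_n + h/2, y_n + (h/2)·k2); k4 = f(s_n + h, y_n + h·k3); y_{n+1} = y_n + (h/6)·(k1 + 2k2 + 2k3 + k4).
s=0.000000, y=1.380000:
  k1 = f(0.000000, 1.380000) = -2.594400
  k2 = f(0.210000, 0.835176) = -1.570131
  k3 = f(0.210000, 1.050273) = -1.974512
  k4 = f(0.420000, 0.550705) = -1.035325
  y ← 1.380000 + (0.42/6)·(k1 + 2k2 + 2k3 + k4) = 0.629669
y(0.42) ≈ 0.6297

0.6297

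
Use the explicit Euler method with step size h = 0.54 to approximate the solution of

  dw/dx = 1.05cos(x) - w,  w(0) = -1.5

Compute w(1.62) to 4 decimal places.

Euler: w_{n+1} = w_n + h·f(x_n, w_n).
x=0.000000, w=-1.500000: f=2.550000 → w ← -1.500000 + 0.54·2.550000 = -0.123000
x=0.540000, w=-0.123000: f=1.023594 → w ← -0.123000 + 0.54·1.023594 = 0.429741
x=1.080000, w=0.429741: f=0.065154 → w ← 0.429741 + 0.54·0.065154 = 0.464924
w(1.62) ≈ 0.4649

0.4649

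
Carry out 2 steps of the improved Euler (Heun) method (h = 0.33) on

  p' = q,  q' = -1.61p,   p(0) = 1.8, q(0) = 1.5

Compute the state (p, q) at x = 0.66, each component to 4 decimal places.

Heun on (p,q): k1 = f(x_n, state_n); k2 = f(x_n + h, state_n + h·k1); state_{n+1} = state_n + (h/2)·(k1 + k2).
0.000000: (1.800000, 1.500000)
  k1 = (1.500000, -2.898000)
  predictor → (2.295000, 0.543660)
  k2 = (0.543660, -3.694950)
  → (2.137204, 0.412163)
0.330000: (2.137204, 0.412163)
  k1 = (0.412163, -3.440898)
  predictor → (2.273218, -0.723333)
  k2 = (-0.723333, -3.659881)
  → (2.085861, -0.759465)
(p(0.66), q(0.66)) ≈ (2.0859, -0.7595)

2.0859, -0.7595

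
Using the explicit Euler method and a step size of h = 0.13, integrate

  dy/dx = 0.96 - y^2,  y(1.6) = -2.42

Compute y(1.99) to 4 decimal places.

Euler: y_{n+1} = y_n + h·f(x_n, y_n).
x=1.600000, y=-2.420000: f=-4.896400 → y ← -2.420000 + 0.13·(-4.896400) = -3.056532
x=1.730000, y=-3.056532: f=-8.382388 → y ← -3.056532 + 0.13·(-8.382388) = -4.146242
x=1.860000, y=-4.146242: f=-16.231326 → y ← -4.146242 + 0.13·(-16.231326) = -6.256315
y(1.99) ≈ -6.2563

-6.2563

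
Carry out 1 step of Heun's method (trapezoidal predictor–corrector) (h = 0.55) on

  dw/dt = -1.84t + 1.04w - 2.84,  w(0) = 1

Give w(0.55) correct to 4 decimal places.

-0.5514

Heun: k1 = f(t_n, w_n); k2 = f(t_n + h, w_n + h·k1); w_{n+1} = w_n + (h/2)·(k1 + k2).
t=0.000000, w=1.000000:
  k1 = f(0.000000, 1.000000) = -1.800000
  k2 = f(0.550000, 0.010000) = -3.841600
  w ← 1.000000 + (0.55/2)·(-1.800000 + (-3.841600)) = -0.551440
w(0.55) ≈ -0.5514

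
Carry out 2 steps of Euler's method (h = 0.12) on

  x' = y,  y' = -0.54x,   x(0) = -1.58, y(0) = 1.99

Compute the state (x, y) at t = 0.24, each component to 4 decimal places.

-1.0901, 2.1793

Euler on (x,y): x_{n+1} = x_n + h·x', y_{n+1} = y_n + h·y'.
0.000000: (-1.580000, 1.990000); f=(1.990000, 0.853200) → (-1.341200, 2.092384)
0.120000: (-1.341200, 2.092384); f=(2.092384, 0.724248) → (-1.090114, 2.179294)
(x(0.24), y(0.24)) ≈ (-1.0901, 2.1793)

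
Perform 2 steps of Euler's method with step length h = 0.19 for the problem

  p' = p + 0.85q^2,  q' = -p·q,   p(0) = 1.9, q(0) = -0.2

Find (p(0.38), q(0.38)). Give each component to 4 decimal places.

Euler on (p,q): p_{n+1} = p_n + h·p', q_{n+1} = q_n + h·q'.
0.000000: (1.900000, -0.200000); f=(1.934000, 0.380000) → (2.267460, -0.127800)
0.190000: (2.267460, -0.127800); f=(2.281343, 0.289781) → (2.700915, -0.072742)
(p(0.38), q(0.38)) ≈ (2.7009, -0.0727)

2.7009, -0.0727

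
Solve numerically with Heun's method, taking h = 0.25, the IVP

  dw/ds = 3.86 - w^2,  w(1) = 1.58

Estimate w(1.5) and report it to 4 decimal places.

1.8681

Heun: k1 = f(s_n, w_n); k2 = f(s_n + h, w_n + h·k1); w_{n+1} = w_n + (h/2)·(k1 + k2).
s=1.000000, w=1.580000:
  k1 = f(1.000000, 1.580000) = 1.363600
  k2 = f(1.250000, 1.920900) = 0.170143
  w ← 1.580000 + (0.25/2)·(1.363600 + 0.170143) = 1.771718
s=1.250000, w=1.771718:
  k1 = f(1.250000, 1.771718) = 0.721016
  k2 = f(1.500000, 1.951972) = 0.049806
  w ← 1.771718 + (0.25/2)·(0.721016 + 0.049806) = 1.868071
w(1.5) ≈ 1.8681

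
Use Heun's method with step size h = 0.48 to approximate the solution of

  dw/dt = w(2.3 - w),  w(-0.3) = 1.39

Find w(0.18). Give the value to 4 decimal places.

1.8387

Heun: k1 = f(t_n, w_n); k2 = f(t_n + h, w_n + h·k1); w_{n+1} = w_n + (h/2)·(k1 + k2).
t=-0.300000, w=1.390000:
  k1 = f(-0.300000, 1.390000) = 1.264900
  k2 = f(0.180000, 1.997152) = 0.604833
  w ← 1.390000 + (0.48/2)·(1.264900 + 0.604833) = 1.838736
w(0.18) ≈ 1.8387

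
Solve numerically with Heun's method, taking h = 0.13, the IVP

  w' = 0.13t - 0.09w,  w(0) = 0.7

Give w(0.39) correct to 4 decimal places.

0.6856

Heun: k1 = f(t_n, w_n); k2 = f(t_n + h, w_n + h·k1); w_{n+1} = w_n + (h/2)·(k1 + k2).
t=0.000000, w=0.700000:
  k1 = f(0.000000, 0.700000) = -0.063000
  k2 = f(0.130000, 0.691810) = -0.045363
  w ← 0.700000 + (0.13/2)·(-0.063000 + (-0.045363)) = 0.692956
t=0.130000, w=0.692956:
  k1 = f(0.130000, 0.692956) = -0.045466
  k2 = f(0.260000, 0.687046) = -0.028034
  w ← 0.692956 + (0.13/2)·(-0.045466 + (-0.028034)) = 0.688179
t=0.260000, w=0.688179:
  k1 = f(0.260000, 0.688179) = -0.028136
  k2 = f(0.390000, 0.684521) = -0.010907
  w ← 0.688179 + (0.13/2)·(-0.028136 + (-0.010907)) = 0.685641
w(0.39) ≈ 0.6856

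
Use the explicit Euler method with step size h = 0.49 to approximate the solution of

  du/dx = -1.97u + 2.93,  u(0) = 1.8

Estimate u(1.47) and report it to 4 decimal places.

1.4873

Euler: u_{n+1} = u_n + h·f(x_n, u_n).
x=0.000000, u=1.800000: f=-0.616000 → u ← 1.800000 + 0.49·(-0.616000) = 1.498160
x=0.490000, u=1.498160: f=-0.021375 → u ← 1.498160 + 0.49·(-0.021375) = 1.487686
x=0.980000, u=1.487686: f=-0.000742 → u ← 1.487686 + 0.49·(-0.000742) = 1.487323
u(1.47) ≈ 1.4873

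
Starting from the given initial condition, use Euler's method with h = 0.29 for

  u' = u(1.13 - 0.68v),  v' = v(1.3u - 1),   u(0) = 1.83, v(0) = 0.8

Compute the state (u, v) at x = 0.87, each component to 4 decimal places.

2.3523, 2.7243

Euler on (u,v): u_{n+1} = u_n + h·u', v_{n+1} = v_n + h·v'.
0.000000: (1.830000, 0.800000); f=(1.072380, 1.103200) → (2.140990, 1.119928)
0.290000: (2.140990, 1.119928); f=(0.788846, 1.997153) → (2.369755, 1.699102)
0.580000: (2.369755, 1.699102); f=(-0.060167, 3.535292) → (2.352307, 2.724337)
(u(0.87), v(0.87)) ≈ (2.3523, 2.7243)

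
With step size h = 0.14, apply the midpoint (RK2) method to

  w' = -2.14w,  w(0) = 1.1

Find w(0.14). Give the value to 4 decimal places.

Midpoint: k1 = f(t_n, w_n); k2 = f(t_n + h/2, w_n + (h/2)·k1); w_{n+1} = w_n + h·k2.
t=0.000000, w=1.100000:
  k1 = f(0.000000, 1.100000) = -2.354000
  k2 = f(0.070000, 0.935220) = -2.001371
  w ← 1.100000 + 0.14·(-2.001371) = 0.819808
w(0.14) ≈ 0.8198

0.8198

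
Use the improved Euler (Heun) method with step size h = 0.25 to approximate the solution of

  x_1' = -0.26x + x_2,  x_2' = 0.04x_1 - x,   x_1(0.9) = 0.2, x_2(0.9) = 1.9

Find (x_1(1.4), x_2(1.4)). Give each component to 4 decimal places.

0.8744, 1.3366

Heun on (x_1,x_2): k1 = f(x_n, state_n); k2 = f(x_n + h, state_n + h·k1); state_{n+1} = state_n + (h/2)·(k1 + k2).
0.900000: (0.200000, 1.900000)
  k1 = (1.666000, -0.892000)
  predictor → (0.616500, 1.677000)
  k2 = (1.378000, -1.125340)
  → (0.580500, 1.647832)
1.150000: (0.580500, 1.647832)
  k1 = (1.348832, -1.126780)
  predictor → (0.917708, 1.366137)
  k2 = (1.002137, -1.363292)
  → (0.874371, 1.336574)
(x_1(1.4), x_2(1.4)) ≈ (0.8744, 1.3366)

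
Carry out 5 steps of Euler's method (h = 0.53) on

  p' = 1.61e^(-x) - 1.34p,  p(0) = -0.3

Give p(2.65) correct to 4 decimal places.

Euler: p_{n+1} = p_n + h·f(x_n, p_n).
x=0.000000, p=-0.300000: f=2.012000 → p ← -0.300000 + 0.53·2.012000 = 0.766360
x=0.530000, p=0.766360: f=-0.079268 → p ← 0.766360 + 0.53·(-0.079268) = 0.724348
x=1.060000, p=0.724348: f=-0.412832 → p ← 0.724348 + 0.53·(-0.412832) = 0.505547
x=1.590000, p=0.505547: f=-0.349112 → p ← 0.505547 + 0.53·(-0.349112) = 0.320517
x=2.120000, p=0.320517: f=-0.236242 → p ← 0.320517 + 0.53·(-0.236242) = 0.195309
p(2.65) ≈ 0.1953

0.1953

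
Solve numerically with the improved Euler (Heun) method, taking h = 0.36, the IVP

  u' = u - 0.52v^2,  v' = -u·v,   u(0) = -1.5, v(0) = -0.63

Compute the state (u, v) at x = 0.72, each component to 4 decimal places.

-3.8403, -2.9316

Heun on (u,v): k1 = f(x_n, state_n); k2 = f(x_n + h, state_n + h·k1); state_{n+1} = state_n + (h/2)·(k1 + k2).
0.000000: (-1.500000, -0.630000)
  k1 = (-1.706388, -0.945000)
  predictor → (-2.114300, -0.970200)
  k2 = (-2.603769, -2.051294)
  → (-2.275828, -1.169333)
0.360000: (-2.275828, -1.169333)
  k1 = (-2.986845, -2.661201)
  predictor → (-3.351092, -2.127365)
  k2 = (-5.704447, -7.128997)
  → (-3.840261, -2.931568)
(u(0.72), v(0.72)) ≈ (-3.8403, -2.9316)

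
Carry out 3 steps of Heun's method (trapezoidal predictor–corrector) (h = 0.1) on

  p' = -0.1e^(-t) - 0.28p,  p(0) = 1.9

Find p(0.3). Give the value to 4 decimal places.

1.7221

Heun: k1 = f(t_n, p_n); k2 = f(t_n + h, p_n + h·k1); p_{n+1} = p_n + (h/2)·(k1 + k2).
t=0.000000, p=1.900000:
  k1 = f(0.000000, 1.900000) = -0.632000
  k2 = f(0.100000, 1.836800) = -0.604788
  p ← 1.900000 + (0.1/2)·(-0.632000 + (-0.604788)) = 1.838161
t=0.100000, p=1.838161:
  k1 = f(0.100000, 1.838161) = -0.605169
  k2 = f(0.200000, 1.777644) = -0.579613
  p ← 1.838161 + (0.1/2)·(-0.605169 + (-0.579613)) = 1.778922
t=0.200000, p=1.778922:
  k1 = f(0.200000, 1.778922) = -0.579971
  k2 = f(0.300000, 1.720924) = -0.555941
  p ← 1.778922 + (0.1/2)·(-0.579971 + (-0.555941)) = 1.722126
p(0.3) ≈ 1.7221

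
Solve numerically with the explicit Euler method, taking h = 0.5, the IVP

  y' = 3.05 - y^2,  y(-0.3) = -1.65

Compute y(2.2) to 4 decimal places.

Euler: y_{n+1} = y_n + h·f(x_n, y_n).
x=-0.300000, y=-1.650000: f=0.327500 → y ← -1.650000 + 0.5·0.327500 = -1.486250
x=0.200000, y=-1.486250: f=0.841061 → y ← -1.486250 + 0.5·0.841061 = -1.065720
x=0.700000, y=-1.065720: f=1.914242 → y ← -1.065720 + 0.5·1.914242 = -0.108599
x=1.200000, y=-0.108599: f=3.038206 → y ← -0.108599 + 0.5·3.038206 = 1.410505
x=1.700000, y=1.410505: f=1.060477 → y ← 1.410505 + 0.5·1.060477 = 1.940743
y(2.2) ≈ 1.9407

1.9407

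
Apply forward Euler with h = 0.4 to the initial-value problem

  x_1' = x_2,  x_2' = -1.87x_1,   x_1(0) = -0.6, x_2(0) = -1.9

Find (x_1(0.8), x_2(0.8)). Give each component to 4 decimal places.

-1.9405, -0.4339

Euler on (x_1,x_2): x_1_{n+1} = x_1_n + h·x_1', x_2_{n+1} = x_2_n + h·x_2'.
0.000000: (-0.600000, -1.900000); f=(-1.900000, 1.122000) → (-1.360000, -1.451200)
0.400000: (-1.360000, -1.451200); f=(-1.451200, 2.543200) → (-1.940480, -0.433920)
(x_1(0.8), x_2(0.8)) ≈ (-1.9405, -0.4339)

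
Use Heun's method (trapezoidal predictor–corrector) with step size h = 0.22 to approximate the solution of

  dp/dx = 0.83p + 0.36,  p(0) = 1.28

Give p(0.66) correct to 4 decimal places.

Heun: k1 = f(x_n, p_n); k2 = f(x_n + h, p_n + h·k1); p_{n+1} = p_n + (h/2)·(k1 + k2).
x=0.000000, p=1.280000:
  k1 = f(0.000000, 1.280000) = 1.422400
  k2 = f(0.220000, 1.592928) = 1.682130
  p ← 1.280000 + (0.22/2)·(1.422400 + 1.682130) = 1.621498
x=0.220000, p=1.621498:
  k1 = f(0.220000, 1.621498) = 1.705844
  k2 = f(0.440000, 1.996784) = 2.017331
  p ← 1.621498 + (0.22/2)·(1.705844 + 2.017331) = 2.031047
x=0.440000, p=2.031047:
  k1 = f(0.440000, 2.031047) = 2.045769
  k2 = f(0.660000, 2.481117) = 2.419327
  p ← 2.031047 + (0.22/2)·(2.045769 + 2.419327) = 2.522208
p(0.66) ≈ 2.5222

2.5222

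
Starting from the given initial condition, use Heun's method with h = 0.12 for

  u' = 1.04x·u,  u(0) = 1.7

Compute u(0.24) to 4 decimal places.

Heun: k1 = f(x_n, u_n); k2 = f(x_n + h, u_n + h·k1); u_{n+1} = u_n + (h/2)·(k1 + k2).
x=0.000000, u=1.700000:
  k1 = f(0.000000, 1.700000) = 0.000000
  k2 = f(0.120000, 1.700000) = 0.212160
  u ← 1.700000 + (0.12/2)·(0.000000 + 0.212160) = 1.712730
x=0.120000, u=1.712730:
  k1 = f(0.120000, 1.712730) = 0.213749
  k2 = f(0.240000, 1.738379) = 0.433900
  u ← 1.712730 + (0.12/2)·(0.213749 + 0.433900) = 1.751588
u(0.24) ≈ 1.7516

1.7516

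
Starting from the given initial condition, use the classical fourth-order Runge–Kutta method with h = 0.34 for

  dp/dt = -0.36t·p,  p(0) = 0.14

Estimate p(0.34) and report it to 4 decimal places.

0.1371

RK4: k1 = f(t_n, p_n); k2 = f(t_n + h/2, p_n + (h/2)·k1); k3 = f(t_n + h/2, p_n + (h/2)·k2); k4 = f(t_n + h, p_n + h·k3); p_{n+1} = p_n + (h/6)·(k1 + 2k2 + 2k3 + k4).
t=0.000000, p=0.140000:
  k1 = f(0.000000, 0.140000) = 0.000000
  k2 = f(0.170000, 0.140000) = -0.008568
  k3 = f(0.170000, 0.138543) = -0.008479
  k4 = f(0.340000, 0.137117) = -0.016783
  p ← 0.140000 + (0.34/6)·(k1 + 2k2 + 2k3 + k4) = 0.137117
p(0.34) ≈ 0.1371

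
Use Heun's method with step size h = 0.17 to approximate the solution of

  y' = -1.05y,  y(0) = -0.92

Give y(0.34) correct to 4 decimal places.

Heun: k1 = f(t_n, y_n); k2 = f(t_n + h, y_n + h·k1); y_{n+1} = y_n + (h/2)·(k1 + k2).
t=0.000000, y=-0.920000:
  k1 = f(0.000000, -0.920000) = 0.966000
  k2 = f(0.170000, -0.755780) = 0.793569
  y ← -0.920000 + (0.17/2)·(0.966000 + 0.793569) = -0.770437
t=0.170000, y=-0.770437:
  k1 = f(0.170000, -0.770437) = 0.808958
  k2 = f(0.340000, -0.632914) = 0.664559
  y ← -0.770437 + (0.17/2)·(0.808958 + 0.664559) = -0.645188
y(0.34) ≈ -0.6452

-0.6452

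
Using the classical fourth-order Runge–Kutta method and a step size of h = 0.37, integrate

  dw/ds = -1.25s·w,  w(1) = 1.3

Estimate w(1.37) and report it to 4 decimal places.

0.7519

RK4: k1 = f(s_n, w_n); k2 = f(s_n + h/2, w_n + (h/2)·k1); k3 = f(s_n + h/2, w_n + (h/2)·k2); k4 = f(s_n + h, w_n + h·k3); w_{n+1} = w_n + (h/6)·(k1 + 2k2 + 2k3 + k4).
s=1.000000, w=1.300000:
  k1 = f(1.000000, 1.300000) = -1.625000
  k2 = f(1.185000, 0.999375) = -1.480324
  k3 = f(1.185000, 1.026140) = -1.519970
  k4 = f(1.370000, 0.737611) = -1.263159
  w ← 1.300000 + (0.37/6)·(k1 + 2k2 + 2k3 + k4) = 0.751861
w(1.37) ≈ 0.7519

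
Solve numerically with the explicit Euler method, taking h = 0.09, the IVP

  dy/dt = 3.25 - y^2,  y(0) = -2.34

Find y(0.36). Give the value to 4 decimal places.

Euler: y_{n+1} = y_n + h·f(t_n, y_n).
t=0.000000, y=-2.340000: f=-2.225600 → y ← -2.340000 + 0.09·(-2.225600) = -2.540304
t=0.090000, y=-2.540304: f=-3.203144 → y ← -2.540304 + 0.09·(-3.203144) = -2.828587
t=0.180000, y=-2.828587: f=-4.750904 → y ← -2.828587 + 0.09·(-4.750904) = -3.256168
t=0.270000, y=-3.256168: f=-7.352633 → y ← -3.256168 + 0.09·(-7.352633) = -3.917905
y(0.36) ≈ -3.9179

-3.9179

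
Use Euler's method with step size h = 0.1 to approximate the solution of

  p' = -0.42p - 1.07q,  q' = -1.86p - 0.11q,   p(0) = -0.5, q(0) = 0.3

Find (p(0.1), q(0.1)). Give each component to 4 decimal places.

Euler on (p,q): p_{n+1} = p_n + h·p', q_{n+1} = q_n + h·q'.
0.000000: (-0.500000, 0.300000); f=(-0.111000, 0.897000) → (-0.511100, 0.389700)
(p(0.1), q(0.1)) ≈ (-0.5111, 0.3897)

-0.5111, 0.3897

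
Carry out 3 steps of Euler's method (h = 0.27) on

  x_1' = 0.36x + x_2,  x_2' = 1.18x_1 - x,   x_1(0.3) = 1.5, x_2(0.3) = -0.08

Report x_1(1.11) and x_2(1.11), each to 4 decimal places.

1.9039, 0.9417

Euler on (x_1,x_2): x_1_{n+1} = x_1_n + h·x_1', x_2_{n+1} = x_2_n + h·x_2'.
0.300000: (1.500000, -0.080000); f=(0.028000, 1.470000) → (1.507560, 0.316900)
0.570000: (1.507560, 0.316900); f=(0.522100, 1.208921) → (1.648527, 0.643309)
0.840000: (1.648527, 0.643309); f=(0.945709, 1.105262) → (1.903868, 0.941729)
(x_1(1.11), x_2(1.11)) ≈ (1.9039, 0.9417)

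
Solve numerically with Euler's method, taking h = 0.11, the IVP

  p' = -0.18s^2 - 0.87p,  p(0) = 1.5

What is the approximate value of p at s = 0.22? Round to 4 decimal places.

1.2264

Euler: p_{n+1} = p_n + h·f(s_n, p_n).
s=0.000000, p=1.500000: f=-1.305000 → p ← 1.500000 + 0.11·(-1.305000) = 1.356450
s=0.110000, p=1.356450: f=-1.182289 → p ← 1.356450 + 0.11·(-1.182289) = 1.226398
p(0.22) ≈ 1.2264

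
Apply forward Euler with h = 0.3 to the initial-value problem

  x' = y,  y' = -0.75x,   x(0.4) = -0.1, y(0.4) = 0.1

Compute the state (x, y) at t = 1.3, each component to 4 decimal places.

Euler on (x,y): x_{n+1} = x_n + h·x', y_{n+1} = y_n + h·y'.
0.400000: (-0.100000, 0.100000); f=(0.100000, 0.075000) → (-0.070000, 0.122500)
0.700000: (-0.070000, 0.122500); f=(0.122500, 0.052500) → (-0.033250, 0.138250)
1.000000: (-0.033250, 0.138250); f=(0.138250, 0.024938) → (0.008225, 0.145731)
(x(1.3), y(1.3)) ≈ (0.0082, 0.1457)

0.0082, 0.1457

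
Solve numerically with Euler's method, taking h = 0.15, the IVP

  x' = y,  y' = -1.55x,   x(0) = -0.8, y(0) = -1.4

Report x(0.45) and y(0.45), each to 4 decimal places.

Euler on (x,y): x_{n+1} = x_n + h·x', y_{n+1} = y_n + h·y'.
0.000000: (-0.800000, -1.400000); f=(-1.400000, 1.240000) → (-1.010000, -1.214000)
0.150000: (-1.010000, -1.214000); f=(-1.214000, 1.565500) → (-1.192100, -0.979175)
0.300000: (-1.192100, -0.979175); f=(-0.979175, 1.847755) → (-1.338976, -0.702012)
(x(0.45), y(0.45)) ≈ (-1.3390, -0.7020)

-1.3390, -0.7020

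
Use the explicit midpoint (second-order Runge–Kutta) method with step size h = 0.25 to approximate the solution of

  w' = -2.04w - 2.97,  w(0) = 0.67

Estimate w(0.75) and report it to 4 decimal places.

Midpoint: k1 = f(s_n, w_n); k2 = f(s_n + h/2, w_n + (h/2)·k1); w_{n+1} = w_n + h·k2.
s=0.000000, w=0.670000:
  k1 = f(0.000000, 0.670000) = -4.336800
  k2 = f(0.125000, 0.127900) = -3.230916
  w ← 0.670000 + 0.25·(-3.230916) = -0.137729
s=0.250000, w=-0.137729:
  k1 = f(0.250000, -0.137729) = -2.689033
  k2 = f(0.375000, -0.473858) = -2.003329
  w ← -0.137729 + 0.25·(-2.003329) = -0.638561
s=0.500000, w=-0.638561:
  k1 = f(0.500000, -0.638561) = -1.667335
  k2 = f(0.625000, -0.846978) = -1.242164
  w ← -0.638561 + 0.25·(-1.242164) = -0.949102
w(0.75) ≈ -0.9491

-0.9491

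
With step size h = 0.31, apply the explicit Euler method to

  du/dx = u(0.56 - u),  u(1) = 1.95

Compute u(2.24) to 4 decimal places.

Euler: u_{n+1} = u_n + h·f(x_n, u_n).
x=1.000000, u=1.950000: f=-2.710500 → u ← 1.950000 + 0.31·(-2.710500) = 1.109745
x=1.310000, u=1.109745: f=-0.610077 → u ← 1.109745 + 0.31·(-0.610077) = 0.920621
x=1.620000, u=0.920621: f=-0.331996 → u ← 0.920621 + 0.31·(-0.331996) = 0.817703
x=1.930000, u=0.817703: f=-0.210724 → u ← 0.817703 + 0.31·(-0.210724) = 0.752378
u(2.24) ≈ 0.7524

0.7524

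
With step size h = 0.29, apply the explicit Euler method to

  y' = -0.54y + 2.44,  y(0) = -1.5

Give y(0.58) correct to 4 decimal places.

Euler: y_{n+1} = y_n + h·f(t_n, y_n).
t=0.000000, y=-1.500000: f=3.250000 → y ← -1.500000 + 0.29·3.250000 = -0.557500
t=0.290000, y=-0.557500: f=2.741050 → y ← -0.557500 + 0.29·2.741050 = 0.237404
y(0.58) ≈ 0.2374

0.2374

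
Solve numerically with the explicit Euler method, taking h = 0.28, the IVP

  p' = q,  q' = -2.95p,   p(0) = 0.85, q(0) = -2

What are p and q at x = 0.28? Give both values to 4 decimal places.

0.2900, -2.7021

Euler on (p,q): p_{n+1} = p_n + h·p', q_{n+1} = q_n + h·q'.
0.000000: (0.850000, -2.000000); f=(-2.000000, -2.507500) → (0.290000, -2.702100)
(p(0.28), q(0.28)) ≈ (0.2900, -2.7021)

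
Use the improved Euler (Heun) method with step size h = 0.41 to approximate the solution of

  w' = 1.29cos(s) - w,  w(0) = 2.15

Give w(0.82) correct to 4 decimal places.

Heun: k1 = f(s_n, w_n); k2 = f(s_n + h, w_n + h·k1); w_{n+1} = w_n + (h/2)·(k1 + k2).
s=0.000000, w=2.150000:
  k1 = f(0.000000, 2.150000) = -0.860000
  k2 = f(0.410000, 1.797400) = -0.614314
  w ← 2.150000 + (0.41/2)·(-0.860000 + (-0.614314)) = 1.847766
s=0.410000, w=1.847766:
  k1 = f(0.410000, 1.847766) = -0.664680
  k2 = f(0.820000, 1.575247) = -0.695182
  w ← 1.847766 + (0.41/2)·(-0.664680 + (-0.695182)) = 1.568994
w(0.82) ≈ 1.5690

1.5690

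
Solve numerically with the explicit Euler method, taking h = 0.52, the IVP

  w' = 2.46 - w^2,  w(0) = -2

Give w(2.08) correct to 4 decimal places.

Euler: w_{n+1} = w_n + h·f(t_n, w_n).
t=0.000000, w=-2.000000: f=-1.540000 → w ← -2.000000 + 0.52·(-1.540000) = -2.800800
t=0.520000, w=-2.800800: f=-5.384481 → w ← -2.800800 + 0.52·(-5.384481) = -5.600730
t=1.040000, w=-5.600730: f=-28.908176 → w ← -5.600730 + 0.52·(-28.908176) = -20.632981
t=1.560000, w=-20.632981: f=-423.259919 → w ← -20.632981 + 0.52·(-423.259919) = -240.728139
w(2.08) ≈ -240.7281

-240.7281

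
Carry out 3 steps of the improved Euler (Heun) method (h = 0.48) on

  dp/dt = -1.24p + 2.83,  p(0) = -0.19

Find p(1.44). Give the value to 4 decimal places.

1.7951

Heun: k1 = f(t_n, p_n); k2 = f(t_n + h, p_n + h·k1); p_{n+1} = p_n + (h/2)·(k1 + k2).
t=0.000000, p=-0.190000:
  k1 = f(0.000000, -0.190000) = 3.065600
  k2 = f(0.480000, 1.281488) = 1.240955
  p ← -0.190000 + (0.48/2)·(3.065600 + 1.240955) = 0.843573
t=0.480000, p=0.843573:
  k1 = f(0.480000, 0.843573) = 1.783969
  k2 = f(0.960000, 1.699878) = 0.722151
  p ← 0.843573 + (0.48/2)·(1.783969 + 0.722151) = 1.445042
t=0.960000, p=1.445042:
  k1 = f(0.960000, 1.445042) = 1.038148
  k2 = f(1.440000, 1.943353) = 0.420242
  p ← 1.445042 + (0.48/2)·(1.038148 + 0.420242) = 1.795056
p(1.44) ≈ 1.7951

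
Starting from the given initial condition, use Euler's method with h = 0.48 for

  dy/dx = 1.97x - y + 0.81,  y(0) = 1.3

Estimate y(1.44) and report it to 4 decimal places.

2.0227

Euler: y_{n+1} = y_n + h·f(x_n, y_n).
x=0.000000, y=1.300000: f=-0.490000 → y ← 1.300000 + 0.48·(-0.490000) = 1.064800
x=0.480000, y=1.064800: f=0.690800 → y ← 1.064800 + 0.48·0.690800 = 1.396384
x=0.960000, y=1.396384: f=1.304816 → y ← 1.396384 + 0.48·1.304816 = 2.022696
y(1.44) ≈ 2.0227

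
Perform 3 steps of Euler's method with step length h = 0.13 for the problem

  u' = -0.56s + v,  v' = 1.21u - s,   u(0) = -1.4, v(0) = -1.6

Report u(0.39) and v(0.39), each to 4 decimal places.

-2.1447, -2.4155

Euler on (u,v): u_{n+1} = u_n + h·u', v_{n+1} = v_n + h·v'.
0.000000: (-1.400000, -1.600000); f=(-1.600000, -1.694000) → (-1.608000, -1.820220)
0.130000: (-1.608000, -1.820220); f=(-1.893020, -2.075680) → (-1.854093, -2.090058)
0.260000: (-1.854093, -2.090058); f=(-2.235658, -2.503452) → (-2.144728, -2.415507)
(u(0.39), v(0.39)) ≈ (-2.1447, -2.4155)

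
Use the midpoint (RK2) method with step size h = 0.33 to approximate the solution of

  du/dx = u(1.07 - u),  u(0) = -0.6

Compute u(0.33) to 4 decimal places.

-1.0635

Midpoint: k1 = f(x_n, u_n); k2 = f(x_n + h/2, u_n + (h/2)·k1); u_{n+1} = u_n + h·k2.
x=0.000000, u=-0.600000:
  k1 = f(0.000000, -0.600000) = -1.002000
  k2 = f(0.165000, -0.765330) = -1.404633
  u ← -0.600000 + 0.33·(-1.404633) = -1.063529
u(0.33) ≈ -1.0635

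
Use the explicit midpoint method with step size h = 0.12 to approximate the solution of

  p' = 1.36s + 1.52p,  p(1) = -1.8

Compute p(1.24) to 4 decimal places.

-2.1533

Midpoint: k1 = f(s_n, p_n); k2 = f(s_n + h/2, p_n + (h/2)·k1); p_{n+1} = p_n + h·k2.
s=1.000000, p=-1.800000:
  k1 = f(1.000000, -1.800000) = -1.376000
  k2 = f(1.060000, -1.882560) = -1.419891
  p ← -1.800000 + 0.12·(-1.419891) = -1.970387
s=1.120000, p=-1.970387:
  k1 = f(1.120000, -1.970387) = -1.471788
  k2 = f(1.180000, -2.058694) = -1.524415
  p ← -1.970387 + 0.12·(-1.524415) = -2.153317
p(1.24) ≈ -2.1533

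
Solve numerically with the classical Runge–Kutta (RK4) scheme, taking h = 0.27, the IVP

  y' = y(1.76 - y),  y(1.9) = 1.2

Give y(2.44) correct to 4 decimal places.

1.4910

RK4: k1 = f(t_n, y_n); k2 = f(t_n + h/2, y_n + (h/2)·k1); k3 = f(t_n + h/2, y_n + (h/2)·k2); k4 = f(t_n + h, y_n + h·k3); y_{n+1} = y_n + (h/6)·(k1 + 2k2 + 2k3 + k4).
t=1.900000, y=1.200000:
  k1 = f(1.900000, 1.200000) = 0.672000
  k2 = f(2.035000, 1.290720) = 0.605709
  k3 = f(2.035000, 1.281771) = 0.612980
  k4 = f(2.170000, 1.365505) = 0.538685
  y ← 1.200000 + (0.27/6)·(k1 + 2k2 + 2k3 + k4) = 1.364163
t=2.170000, y=1.364163:
  k1 = f(2.170000, 1.364163) = 0.539986
  k2 = f(2.305000, 1.437061) = 0.464083
  k3 = f(2.305000, 1.426814) = 0.475394
  k4 = f(2.440000, 1.492519) = 0.399220
  y ← 1.364163 + (0.27/6)·(k1 + 2k2 + 2k3 + k4) = 1.490980
y(2.44) ≈ 1.4910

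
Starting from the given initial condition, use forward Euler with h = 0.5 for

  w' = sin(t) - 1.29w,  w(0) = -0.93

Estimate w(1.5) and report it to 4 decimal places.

0.4642

Euler: w_{n+1} = w_n + h·f(t_n, w_n).
t=0.000000, w=-0.930000: f=1.199700 → w ← -0.930000 + 0.5·1.199700 = -0.330150
t=0.500000, w=-0.330150: f=0.905319 → w ← -0.330150 + 0.5·0.905319 = 0.122510
t=1.000000, w=0.122510: f=0.683434 → w ← 0.122510 + 0.5·0.683434 = 0.464226
w(1.5) ≈ 0.4642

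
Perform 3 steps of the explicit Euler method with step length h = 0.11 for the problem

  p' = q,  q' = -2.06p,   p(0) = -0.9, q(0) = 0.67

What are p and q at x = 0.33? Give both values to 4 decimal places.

-0.6134, 1.2266

Euler on (p,q): p_{n+1} = p_n + h·p', q_{n+1} = q_n + h·q'.
0.000000: (-0.900000, 0.670000); f=(0.670000, 1.854000) → (-0.826300, 0.873940)
0.110000: (-0.826300, 0.873940); f=(0.873940, 1.702178) → (-0.730167, 1.061180)
0.220000: (-0.730167, 1.061180); f=(1.061180, 1.504143) → (-0.613437, 1.226635)
(p(0.33), q(0.33)) ≈ (-0.6134, 1.2266)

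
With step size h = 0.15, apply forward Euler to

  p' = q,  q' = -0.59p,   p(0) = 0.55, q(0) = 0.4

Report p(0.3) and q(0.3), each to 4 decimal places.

0.6627, 0.2973

Euler on (p,q): p_{n+1} = p_n + h·p', q_{n+1} = q_n + h·q'.
0.000000: (0.550000, 0.400000); f=(0.400000, -0.324500) → (0.610000, 0.351325)
0.150000: (0.610000, 0.351325); f=(0.351325, -0.359900) → (0.662699, 0.297340)
(p(0.3), q(0.3)) ≈ (0.6627, 0.2973)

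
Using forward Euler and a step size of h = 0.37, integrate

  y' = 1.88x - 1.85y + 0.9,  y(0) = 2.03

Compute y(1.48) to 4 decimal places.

1.4619

Euler: y_{n+1} = y_n + h·f(x_n, y_n).
x=0.000000, y=2.030000: f=-2.855500 → y ← 2.030000 + 0.37·(-2.855500) = 0.973465
x=0.370000, y=0.973465: f=-0.205310 → y ← 0.973465 + 0.37·(-0.205310) = 0.897500
x=0.740000, y=0.897500: f=0.630825 → y ← 0.897500 + 0.37·0.630825 = 1.130905
x=1.110000, y=1.130905: f=0.894625 → y ← 1.130905 + 0.37·0.894625 = 1.461917
y(1.48) ≈ 1.4619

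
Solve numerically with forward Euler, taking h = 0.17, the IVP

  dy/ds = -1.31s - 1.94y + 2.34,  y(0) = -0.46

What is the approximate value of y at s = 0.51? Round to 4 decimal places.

0.6035

Euler: y_{n+1} = y_n + h·f(s_n, y_n).
s=0.000000, y=-0.460000: f=3.232400 → y ← -0.460000 + 0.17·3.232400 = 0.089508
s=0.170000, y=0.089508: f=1.943654 → y ← 0.089508 + 0.17·1.943654 = 0.419929
s=0.340000, y=0.419929: f=1.079937 → y ← 0.419929 + 0.17·1.079937 = 0.603519
y(0.51) ≈ 0.6035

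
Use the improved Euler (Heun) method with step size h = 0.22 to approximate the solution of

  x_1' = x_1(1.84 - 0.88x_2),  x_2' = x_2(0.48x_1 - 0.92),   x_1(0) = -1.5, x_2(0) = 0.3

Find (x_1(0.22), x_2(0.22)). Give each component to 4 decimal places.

Heun on (x_1,x_2): k1 = f(t_n, state_n); k2 = f(t_n + h, state_n + h·k1); state_{n+1} = state_n + (h/2)·(k1 + k2).
0.000000: (-1.500000, 0.300000)
  k1 = (-2.364000, -0.492000)
  predictor → (-2.020080, 0.191760)
  k2 = (-3.376061, -0.362357)
  → (-2.131407, 0.206021)
(x_1(0.22), x_2(0.22)) ≈ (-2.1314, 0.2060)

-2.1314, 0.2060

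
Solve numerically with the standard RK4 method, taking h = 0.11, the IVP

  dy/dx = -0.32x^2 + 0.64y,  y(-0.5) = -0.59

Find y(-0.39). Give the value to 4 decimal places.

-0.6403

RK4: k1 = f(x_n, y_n); k2 = f(x_n + h/2, y_n + (h/2)·k1); k3 = f(x_n + h/2, y_n + (h/2)·k2); k4 = f(x_n + h, y_n + h·k3); y_{n+1} = y_n + (h/6)·(k1 + 2k2 + 2k3 + k4).
x=-0.500000, y=-0.590000:
  k1 = f(-0.500000, -0.590000) = -0.457600
  k2 = f(-0.445000, -0.615168) = -0.457076
  k3 = f(-0.445000, -0.615139) = -0.457057
  k4 = f(-0.390000, -0.640276) = -0.458449
  y ← -0.590000 + (0.11/6)·(k1 + 2k2 + 2k3 + k4) = -0.640312
y(-0.39) ≈ -0.6403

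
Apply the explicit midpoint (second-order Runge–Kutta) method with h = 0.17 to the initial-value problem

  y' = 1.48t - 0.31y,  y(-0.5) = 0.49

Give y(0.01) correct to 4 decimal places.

Midpoint: k1 = f(t_n, y_n); k2 = f(t_n + h/2, y_n + (h/2)·k1); y_{n+1} = y_n + h·k2.
t=-0.500000, y=0.490000:
  k1 = f(-0.500000, 0.490000) = -0.891900
  k2 = f(-0.415000, 0.414188) = -0.742598
  y ← 0.490000 + 0.17·(-0.742598) = 0.363758
t=-0.330000, y=0.363758:
  k1 = f(-0.330000, 0.363758) = -0.601165
  k2 = f(-0.245000, 0.312659) = -0.459524
  y ← 0.363758 + 0.17·(-0.459524) = 0.285639
t=-0.160000, y=0.285639:
  k1 = f(-0.160000, 0.285639) = -0.325348
  k2 = f(-0.075000, 0.257985) = -0.190975
  y ← 0.285639 + 0.17·(-0.190975) = 0.253173
y(0.01) ≈ 0.2532

0.2532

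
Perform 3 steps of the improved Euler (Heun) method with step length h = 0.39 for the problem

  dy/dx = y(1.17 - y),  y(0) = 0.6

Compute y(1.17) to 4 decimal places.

0.9385

Heun: k1 = f(x_n, y_n); k2 = f(x_n + h, y_n + h·k1); y_{n+1} = y_n + (h/2)·(k1 + k2).
x=0.000000, y=0.600000:
  k1 = f(0.000000, 0.600000) = 0.342000
  k2 = f(0.390000, 0.733380) = 0.320208
  y ← 0.600000 + (0.39/2)·(0.342000 + 0.320208) = 0.729131
x=0.390000, y=0.729131:
  k1 = f(0.390000, 0.729131) = 0.321451
  k2 = f(0.780000, 0.854497) = 0.269597
  y ← 0.729131 + (0.39/2)·(0.321451 + 0.269597) = 0.844385
x=0.780000, y=0.844385:
  k1 = f(0.780000, 0.844385) = 0.274944
  k2 = f(1.170000, 0.951613) = 0.207820
  y ← 0.844385 + (0.39/2)·(0.274944 + 0.207820) = 0.938524
y(1.17) ≈ 0.9385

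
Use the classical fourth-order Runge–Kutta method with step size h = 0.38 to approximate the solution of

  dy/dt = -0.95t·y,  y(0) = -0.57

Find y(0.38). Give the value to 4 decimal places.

RK4: k1 = f(t_n, y_n); k2 = f(t_n + h/2, y_n + (h/2)·k1); k3 = f(t_n + h/2, y_n + (h/2)·k2); k4 = f(t_n + h, y_n + h·k3); y_{n+1} = y_n + (h/6)·(k1 + 2k2 + 2k3 + k4).
t=0.000000, y=-0.570000:
  k1 = f(0.000000, -0.570000) = 0.000000
  k2 = f(0.190000, -0.570000) = 0.102885
  k3 = f(0.190000, -0.550452) = 0.099357
  k4 = f(0.380000, -0.532245) = 0.192140
  y ← -0.570000 + (0.38/6)·(k1 + 2k2 + 2k3 + k4) = -0.532214
y(0.38) ≈ -0.5322

-0.5322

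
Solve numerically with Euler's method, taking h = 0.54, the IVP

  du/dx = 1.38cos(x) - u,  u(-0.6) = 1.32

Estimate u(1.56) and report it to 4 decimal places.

0.9704

Euler: u_{n+1} = u_n + h·f(x_n, u_n).
x=-0.600000, u=1.320000: f=-0.181037 → u ← 1.320000 + 0.54·(-0.181037) = 1.222240
x=-0.060000, u=1.222240: f=0.155277 → u ← 1.222240 + 0.54·0.155277 = 1.306089
x=0.480000, u=1.306089: f=-0.082036 → u ← 1.306089 + 0.54·(-0.082036) = 1.261790
x=1.020000, u=1.261790: f=-0.539545 → u ← 1.261790 + 0.54·(-0.539545) = 0.970436
u(1.56) ≈ 0.9704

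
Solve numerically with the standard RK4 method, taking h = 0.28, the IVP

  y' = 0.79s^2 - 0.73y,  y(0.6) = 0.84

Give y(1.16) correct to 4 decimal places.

0.8611

RK4: k1 = f(s_n, y_n); k2 = f(s_n + h/2, y_n + (h/2)·k1); k3 = f(s_n + h/2, y_n + (h/2)·k2); k4 = f(s_n + h, y_n + h·k3); y_{n+1} = y_n + (h/6)·(k1 + 2k2 + 2k3 + k4).
s=0.600000, y=0.840000:
  k1 = f(0.600000, 0.840000) = -0.328800
  k2 = f(0.740000, 0.793968) = -0.146993
  k3 = f(0.740000, 0.819421) = -0.165573
  k4 = f(0.880000, 0.793639) = 0.032419
  y ← 0.840000 + (0.28/6)·(k1 + 2k2 + 2k3 + k4) = 0.796996
s=0.880000, y=0.796996:
  k1 = f(0.880000, 0.796996) = 0.029969
  k2 = f(1.020000, 0.801192) = 0.237046
  k3 = f(1.020000, 0.830183) = 0.215883
  k4 = f(1.160000, 0.857443) = 0.437090
  y ← 0.796996 + (0.28/6)·(k1 + 2k2 + 2k3 + k4) = 0.861066
y(1.16) ≈ 0.8611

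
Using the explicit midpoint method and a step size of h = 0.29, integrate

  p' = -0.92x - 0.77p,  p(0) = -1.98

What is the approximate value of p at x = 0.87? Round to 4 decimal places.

-1.3071

Midpoint: k1 = f(x_n, p_n); k2 = f(x_n + h/2, p_n + (h/2)·k1); p_{n+1} = p_n + h·k2.
x=0.000000, p=-1.980000:
  k1 = f(0.000000, -1.980000) = 1.524600
  k2 = f(0.145000, -1.758933) = 1.220978
  p ← -1.980000 + 0.29·1.220978 = -1.625916
x=0.290000, p=-1.625916:
  k1 = f(0.290000, -1.625916) = 0.985156
  k2 = f(0.435000, -1.483069) = 0.741763
  p ← -1.625916 + 0.29·0.741763 = -1.410805
x=0.580000, p=-1.410805:
  k1 = f(0.580000, -1.410805) = 0.552720
  k2 = f(0.725000, -1.330661) = 0.357609
  p ← -1.410805 + 0.29·0.357609 = -1.307098
p(0.87) ≈ -1.3071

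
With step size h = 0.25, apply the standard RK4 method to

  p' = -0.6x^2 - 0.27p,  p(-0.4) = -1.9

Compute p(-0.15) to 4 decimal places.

-1.7876

RK4: k1 = f(x_n, p_n); k2 = f(x_n + h/2, p_n + (h/2)·k1); k3 = f(x_n + h/2, p_n + (h/2)·k2); k4 = f(x_n + h, p_n + h·k3); p_{n+1} = p_n + (h/6)·(k1 + 2k2 + 2k3 + k4).
x=-0.400000, p=-1.900000:
  k1 = f(-0.400000, -1.900000) = 0.417000
  k2 = f(-0.275000, -1.847875) = 0.453551
  k3 = f(-0.275000, -1.843306) = 0.452318
  k4 = f(-0.150000, -1.786921) = 0.468969
  p ← -1.900000 + (0.25/6)·(k1 + 2k2 + 2k3 + k4) = -1.787596
p(-0.15) ≈ -1.7876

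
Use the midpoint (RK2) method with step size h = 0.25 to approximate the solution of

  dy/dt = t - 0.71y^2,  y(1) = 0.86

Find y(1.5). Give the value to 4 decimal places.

1.1354

Midpoint: k1 = f(t_n, y_n); k2 = f(t_n + h/2, y_n + (h/2)·k1); y_{n+1} = y_n + h·k2.
t=1.000000, y=0.860000:
  k1 = f(1.000000, 0.860000) = 0.474884
  k2 = f(1.125000, 0.919361) = 0.524891
  y ← 0.860000 + 0.25·0.524891 = 0.991223
t=1.250000, y=0.991223:
  k1 = f(1.250000, 0.991223) = 0.552409
  k2 = f(1.375000, 1.060274) = 0.576832
  y ← 0.991223 + 0.25·0.576832 = 1.135431
y(1.5) ≈ 1.1354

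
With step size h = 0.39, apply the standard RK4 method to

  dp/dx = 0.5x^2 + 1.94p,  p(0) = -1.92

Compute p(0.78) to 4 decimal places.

RK4: k1 = f(x_n, p_n); k2 = f(x_n + h/2, p_n + (h/2)·k1); k3 = f(x_n + h/2, p_n + (h/2)·k2); k4 = f(x_n + h, p_n + h·k3); p_{n+1} = p_n + (h/6)·(k1 + 2k2 + 2k3 + k4).
x=0.000000, p=-1.920000:
  k1 = f(0.000000, -1.920000) = -3.724800
  k2 = f(0.195000, -2.646336) = -5.114879
  k3 = f(0.195000, -2.917401) = -5.640746
  k4 = f(0.390000, -4.119891) = -7.916539
  p ← -1.920000 + (0.39/6)·(k1 + 2k2 + 2k3 + k4) = -4.074918
x=0.390000, p=-4.074918:
  k1 = f(0.390000, -4.074918) = -7.829292
  k2 = f(0.585000, -5.601630) = -10.696050
  k3 = f(0.585000, -6.160648) = -11.780545
  k4 = f(0.780000, -8.669331) = -16.514302
  p ← -4.074918 + (0.39/6)·(k1 + 2k2 + 2k3 + k4) = -8.579209
p(0.78) ≈ -8.5792

-8.5792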